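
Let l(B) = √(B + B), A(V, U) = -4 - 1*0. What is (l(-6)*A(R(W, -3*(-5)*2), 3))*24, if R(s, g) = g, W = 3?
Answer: -192*I*√3 ≈ -332.55*I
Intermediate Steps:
A(V, U) = -4 (A(V, U) = -4 + 0 = -4)
l(B) = √2*√B (l(B) = √(2*B) = √2*√B)
(l(-6)*A(R(W, -3*(-5)*2), 3))*24 = ((√2*√(-6))*(-4))*24 = ((√2*(I*√6))*(-4))*24 = ((2*I*√3)*(-4))*24 = -8*I*√3*24 = -192*I*√3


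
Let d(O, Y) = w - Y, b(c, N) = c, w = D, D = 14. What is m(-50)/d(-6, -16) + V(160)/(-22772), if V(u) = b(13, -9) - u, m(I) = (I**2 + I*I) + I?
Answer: 3757527/22772 ≈ 165.01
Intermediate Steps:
w = 14
d(O, Y) = 14 - Y
m(I) = I + 2*I**2 (m(I) = (I**2 + I**2) + I = 2*I**2 + I = I + 2*I**2)
V(u) = 13 - u
m(-50)/d(-6, -16) + V(160)/(-22772) = (-50*(1 + 2*(-50)))/(14 - 1*(-16)) + (13 - 1*160)/(-22772) = (-50*(1 - 100))/(14 + 16) + (13 - 160)*(-1/22772) = -50*(-99)/30 - 147*(-1/22772) = 4950*(1/30) + 147/22772 = 165 + 147/22772 = 3757527/22772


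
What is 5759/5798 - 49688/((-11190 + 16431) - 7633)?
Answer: 2902563/133354 ≈ 21.766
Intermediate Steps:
5759/5798 - 49688/((-11190 + 16431) - 7633) = 5759*(1/5798) - 49688/(5241 - 7633) = 443/446 - 49688/(-2392) = 443/446 - 49688*(-1/2392) = 443/446 + 6211/299 = 2902563/133354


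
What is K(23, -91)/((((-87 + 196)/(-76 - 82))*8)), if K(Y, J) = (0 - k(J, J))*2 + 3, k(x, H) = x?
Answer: -14615/436 ≈ -33.521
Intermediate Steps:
K(Y, J) = 3 - 2*J (K(Y, J) = (0 - J)*2 + 3 = -J*2 + 3 = -2*J + 3 = 3 - 2*J)
K(23, -91)/((((-87 + 196)/(-76 - 82))*8)) = (3 - 2*(-91))/((((-87 + 196)/(-76 - 82))*8)) = (3 + 182)/(((109/(-158))*8)) = 185/(((109*(-1/158))*8)) = 185/((-109/158*8)) = 185/(-436/79) = 185*(-79/436) = -14615/436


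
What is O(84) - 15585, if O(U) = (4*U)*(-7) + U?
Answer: -17853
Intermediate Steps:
O(U) = -27*U (O(U) = -28*U + U = -27*U)
O(84) - 15585 = -27*84 - 15585 = -2268 - 15585 = -17853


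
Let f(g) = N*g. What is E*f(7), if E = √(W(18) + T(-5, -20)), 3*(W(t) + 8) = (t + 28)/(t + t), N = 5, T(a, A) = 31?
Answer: 35*√7590/18 ≈ 169.40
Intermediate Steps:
W(t) = -8 + (28 + t)/(6*t) (W(t) = -8 + ((t + 28)/(t + t))/3 = -8 + ((28 + t)/((2*t)))/3 = -8 + ((28 + t)*(1/(2*t)))/3 = -8 + ((28 + t)/(2*t))/3 = -8 + (28 + t)/(6*t))
E = √7590/18 (E = √((⅙)*(28 - 47*18)/18 + 31) = √((⅙)*(1/18)*(28 - 846) + 31) = √((⅙)*(1/18)*(-818) + 31) = √(-409/54 + 31) = √(1265/54) = √7590/18 ≈ 4.8400)
f(g) = 5*g
E*f(7) = (√7590/18)*(5*7) = (√7590/18)*35 = 35*√7590/18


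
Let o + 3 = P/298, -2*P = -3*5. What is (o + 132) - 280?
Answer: -89981/596 ≈ -150.97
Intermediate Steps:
P = 15/2 (P = -(-3)*5/2 = -½*(-15) = 15/2 ≈ 7.5000)
o = -1773/596 (o = -3 + (15/2)/298 = -3 + (15/2)*(1/298) = -3 + 15/596 = -1773/596 ≈ -2.9748)
(o + 132) - 280 = (-1773/596 + 132) - 280 = 76899/596 - 280 = -89981/596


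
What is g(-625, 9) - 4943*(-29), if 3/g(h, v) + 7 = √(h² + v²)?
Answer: 18666503000/130219 + √390706/130219 ≈ 1.4335e+5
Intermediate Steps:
g(h, v) = 3/(-7 + √(h² + v²))
g(-625, 9) - 4943*(-29) = 3/(-7 + √((-625)² + 9²)) - 4943*(-29) = 3/(-7 + √(390625 + 81)) - 1*(-143347) = 3/(-7 + √390706) + 143347 = 143347 + 3/(-7 + √390706)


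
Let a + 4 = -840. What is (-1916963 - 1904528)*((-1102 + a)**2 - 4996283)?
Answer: 4621585106197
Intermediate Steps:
a = -844 (a = -4 - 840 = -844)
(-1916963 - 1904528)*((-1102 + a)**2 - 4996283) = (-1916963 - 1904528)*((-1102 - 844)**2 - 4996283) = -3821491*((-1946)**2 - 4996283) = -3821491*(3786916 - 4996283) = -3821491*(-1209367) = 4621585106197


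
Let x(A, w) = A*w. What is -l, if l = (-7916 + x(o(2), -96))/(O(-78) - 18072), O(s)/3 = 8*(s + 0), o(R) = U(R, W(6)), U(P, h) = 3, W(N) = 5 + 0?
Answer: -2051/4986 ≈ -0.41135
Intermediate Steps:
W(N) = 5
o(R) = 3
O(s) = 24*s (O(s) = 3*(8*(s + 0)) = 3*(8*s) = 24*s)
l = 2051/4986 (l = (-7916 + 3*(-96))/(24*(-78) - 18072) = (-7916 - 288)/(-1872 - 18072) = -8204/(-19944) = -8204*(-1/19944) = 2051/4986 ≈ 0.41135)
-l = -1*2051/4986 = -2051/4986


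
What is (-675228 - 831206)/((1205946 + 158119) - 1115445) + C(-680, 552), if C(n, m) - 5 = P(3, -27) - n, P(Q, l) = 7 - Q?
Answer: 84896373/124310 ≈ 682.94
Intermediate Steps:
C(n, m) = 9 - n (C(n, m) = 5 + ((7 - 1*3) - n) = 5 + ((7 - 3) - n) = 5 + (4 - n) = 9 - n)
(-675228 - 831206)/((1205946 + 158119) - 1115445) + C(-680, 552) = (-675228 - 831206)/((1205946 + 158119) - 1115445) + (9 - 1*(-680)) = -1506434/(1364065 - 1115445) + (9 + 680) = -1506434/248620 + 689 = -1506434*1/248620 + 689 = -753217/124310 + 689 = 84896373/124310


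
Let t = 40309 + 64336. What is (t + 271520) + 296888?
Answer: 673053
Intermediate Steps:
t = 104645
(t + 271520) + 296888 = (104645 + 271520) + 296888 = 376165 + 296888 = 673053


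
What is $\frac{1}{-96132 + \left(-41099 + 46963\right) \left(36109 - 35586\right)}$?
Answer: $\frac{1}{2970740} \approx 3.3662 \cdot 10^{-7}$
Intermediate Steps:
$\frac{1}{-96132 + \left(-41099 + 46963\right) \left(36109 - 35586\right)} = \frac{1}{-96132 + 5864 \cdot 523} = \frac{1}{-96132 + 3066872} = \frac{1}{2970740}$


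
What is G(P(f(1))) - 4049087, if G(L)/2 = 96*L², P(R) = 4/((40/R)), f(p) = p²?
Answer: -101227127/25 ≈ -4.0491e+6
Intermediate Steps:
P(R) = R/10 (P(R) = 4*(R/40) = R/10)
G(L) = 192*L² (G(L) = 2*(96*L²) = 192*L²)
G(P(f(1))) - 4049087 = 192*((⅒)*1²)² - 4049087 = 192*((⅒)*1)² - 4049087 = 192*(⅒)² - 4049087 = 192*(1/100) - 4049087 = 48/25 - 4049087 = -101227127/25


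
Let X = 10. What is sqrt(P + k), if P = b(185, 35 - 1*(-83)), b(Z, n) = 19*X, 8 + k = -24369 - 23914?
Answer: I*sqrt(48101) ≈ 219.32*I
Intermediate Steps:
k = -48291 (k = -8 + (-24369 - 23914) = -8 - 48283 = -48291)
b(Z, n) = 190 (b(Z, n) = 19*10 = 190)
P = 190
sqrt(P + k) = sqrt(190 - 48291) = sqrt(-48101) = I*sqrt(48101)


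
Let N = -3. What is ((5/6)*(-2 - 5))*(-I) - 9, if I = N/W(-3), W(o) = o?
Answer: -19/6 ≈ -3.1667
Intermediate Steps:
I = 1 (I = -3/(-3) = -3*(-1/3) = 1)
((5/6)*(-2 - 5))*(-I) - 9 = ((5/6)*(-2 - 5))*(-1*1) - 9 = ((5*(1/6))*(-7))*(-1) - 9 = ((5/6)*(-7))*(-1) - 9 = -35/6*(-1) - 9 = 35/6 - 9 = -19/6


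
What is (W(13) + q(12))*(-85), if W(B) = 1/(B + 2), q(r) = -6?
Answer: 1513/3 ≈ 504.33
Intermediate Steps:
W(B) = 1/(2 + B)
(W(13) + q(12))*(-85) = (1/(2 + 13) - 6)*(-85) = (1/15 - 6)*(-85) = -89/15*(-85) = 1513/3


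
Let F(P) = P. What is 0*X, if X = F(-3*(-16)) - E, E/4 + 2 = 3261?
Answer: 0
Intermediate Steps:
E = 13036 (E = -8 + 4*3261 = -8 + 13044 = 13036)
X = -12988 (X = -3*(-16) - 1*13036 = 48 - 13036 = -12988)
0*X = 0*(-12988) = 0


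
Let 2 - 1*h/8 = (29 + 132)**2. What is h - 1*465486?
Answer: -672838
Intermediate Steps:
h = -207352 (h = 16 - 8*(29 + 132)**2 = 16 - 8*161**2 = 16 - 8*25921 = 16 - 207368 = -207352)
h - 1*465486 = -207352 - 1*465486 = -207352 - 465486 = -672838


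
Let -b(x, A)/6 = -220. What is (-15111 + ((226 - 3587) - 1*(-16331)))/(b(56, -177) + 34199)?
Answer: -2141/35519 ≈ -0.060278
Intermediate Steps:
b(x, A) = 1320 (b(x, A) = -6*(-220) = 1320)
(-15111 + ((226 - 3587) - 1*(-16331)))/(b(56, -177) + 34199) = (-15111 + ((226 - 3587) - 1*(-16331)))/(1320 + 34199) = (-15111 + (-3361 + 16331))/35519 = (-15111 + 12970)*(1/35519) = -2141*1/35519 = -2141/35519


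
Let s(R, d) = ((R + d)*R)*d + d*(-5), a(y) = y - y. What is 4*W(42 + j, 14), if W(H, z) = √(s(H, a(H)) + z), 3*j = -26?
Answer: 4*√14 ≈ 14.967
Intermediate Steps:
a(y) = 0
j = -26/3 (j = (⅓)*(-26) = -26/3 ≈ -8.6667)
s(R, d) = -5*d + R*d*(R + d) (s(R, d) = (R*(R + d))*d - 5*d = R*d*(R + d) - 5*d = -5*d + R*d*(R + d))
W(H, z) = √z (W(H, z) = √(0*(-5 + H² + H*0) + z) = √(0*(-5 + H² + 0) + z) = √(0*(-5 + H²) + z) = √(0 + z) = √z)
4*W(42 + j, 14) = 4*√14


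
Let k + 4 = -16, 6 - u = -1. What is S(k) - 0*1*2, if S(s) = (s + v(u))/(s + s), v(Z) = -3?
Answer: 23/40 ≈ 0.57500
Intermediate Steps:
u = 7 (u = 6 - 1*(-1) = 6 + 1 = 7)
k = -20 (k = -4 - 16 = -20)
S(s) = (-3 + s)/(2*s) (S(s) = (s - 3)/(s + s) = (-3 + s)/((2*s)) = (-3 + s)*(1/(2*s)) = (-3 + s)/(2*s))
S(k) - 0*1*2 = (½)*(-3 - 20)/(-20) - 0*1*2 = (½)*(-1/20)*(-23) - 0*2 = 23/40 - 1*0 = 23/40 + 0 = 23/40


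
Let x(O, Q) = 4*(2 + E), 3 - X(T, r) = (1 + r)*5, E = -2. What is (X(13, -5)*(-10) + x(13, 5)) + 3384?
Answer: 3154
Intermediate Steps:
X(T, r) = -2 - 5*r (X(T, r) = 3 - (1 + r)*5 = 3 - (5 + 5*r) = 3 + (-5 - 5*r) = -2 - 5*r)
x(O, Q) = 0 (x(O, Q) = 4*(2 - 2) = 4*0 = 0)
(X(13, -5)*(-10) + x(13, 5)) + 3384 = ((-2 - 5*(-5))*(-10) + 0) + 3384 = ((-2 + 25)*(-10) + 0) + 3384 = (23*(-10) + 0) + 3384 = (-230 + 0) + 3384 = -230 + 3384 = 3154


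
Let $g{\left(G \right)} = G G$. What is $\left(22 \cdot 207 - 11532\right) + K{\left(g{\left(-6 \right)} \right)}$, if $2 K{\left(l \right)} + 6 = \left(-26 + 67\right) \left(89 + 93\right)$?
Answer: $-3250$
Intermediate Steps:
$g{\left(G \right)} = G^{2}$
$K{\left(l \right)} = 3728$ ($K{\left(l \right)} = -3 + \frac{\left(-26 + 67\right) \left(89 + 93\right)}{2} = -3 + \frac{41 \cdot 182}{2} = -3 + \frac{1}{2} \cdot 7462 = -3 + 3731 = 3728$)
$\left(22 \cdot 207 - 11532\right) + K{\left(g{\left(-6 \right)} \right)} = \left(22 \cdot 207 - 11532\right) + 3728 = \left(4554 - 11532\right) + 3728 = -6978 + 3728 = -3250$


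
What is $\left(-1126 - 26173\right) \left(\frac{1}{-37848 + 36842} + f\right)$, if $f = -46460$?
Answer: $\frac{1275921436539}{1006} \approx 1.2683 \cdot 10^{9}$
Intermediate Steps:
$\left(-1126 - 26173\right) \left(\frac{1}{-37848 + 36842} + f\right) = \left(-1126 - 26173\right) \left(\frac{1}{-37848 + 36842} - 46460\right) = - 27299 \left(\frac{1}{-1006} - 46460\right) = - 27299 \left(- \frac{1}{1006} - 46460\right) = \left(-27299\right) \left(- \frac{46738761}{1006}\right) = \frac{1275921436539}{1006}$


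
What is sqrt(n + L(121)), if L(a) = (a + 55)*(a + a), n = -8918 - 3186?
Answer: 2*sqrt(7622) ≈ 174.61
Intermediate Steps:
n = -12104
L(a) = 2*a*(55 + a) (L(a) = (55 + a)*(2*a) = 2*a*(55 + a))
sqrt(n + L(121)) = sqrt(-12104 + 2*121*(55 + 121)) = sqrt(-12104 + 2*121*176) = sqrt(-12104 + 42592) = sqrt(30488) = 2*sqrt(7622)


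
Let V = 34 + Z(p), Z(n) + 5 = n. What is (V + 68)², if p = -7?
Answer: 8100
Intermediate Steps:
Z(n) = -5 + n
V = 22 (V = 34 + (-5 - 7) = 34 - 12 = 22)
(V + 68)² = (22 + 68)² = 90² = 8100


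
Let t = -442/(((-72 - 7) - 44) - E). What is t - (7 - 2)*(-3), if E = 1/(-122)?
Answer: 278999/15005 ≈ 18.594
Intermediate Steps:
E = -1/122 ≈ -0.0081967
t = 53924/15005 (t = -442/(((-72 - 7) - 44) - 1*(-1/122)) = -442/((-79 - 44) + 1/122) = -442/(-123 + 1/122) = -442/(-15005/122) = -442*(-122/15005) = 53924/15005 ≈ 3.5937)
t - (7 - 2)*(-3) = 53924/15005 - (7 - 2)*(-3) = 53924/15005 - 5*(-3) = 53924/15005 - 1*(-15) = 53924/15005 + 15 = 278999/15005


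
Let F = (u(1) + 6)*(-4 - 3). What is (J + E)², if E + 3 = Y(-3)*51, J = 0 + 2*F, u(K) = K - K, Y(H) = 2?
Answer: 225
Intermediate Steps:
u(K) = 0
F = -42 (F = (0 + 6)*(-4 - 3) = 6*(-7) = -42)
J = -84 (J = 0 + 2*(-42) = 0 - 84 = -84)
E = 99 (E = -3 + 2*51 = -3 + 102 = 99)
(J + E)² = (-84 + 99)² = 15² = 225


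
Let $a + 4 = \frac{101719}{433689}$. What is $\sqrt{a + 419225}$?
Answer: $\frac{2 \sqrt{19712426866844433}}{433689} \approx 647.47$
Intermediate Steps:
$a = - \frac{1633037}{433689}$ ($a = -4 + \frac{101719}{433689} = - \frac{1633037}{433689} \approx -3.7655$)
$\sqrt{a + 419225} = \sqrt{- \frac{1633037}{433689} + 419225} = \sqrt{\frac{181811637988}{433689}} = \frac{2 \sqrt{19712426866844433}}{433689}$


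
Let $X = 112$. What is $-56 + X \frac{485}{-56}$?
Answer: $-1026$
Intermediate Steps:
$-56 + X \frac{485}{-56} = -56 + 112 \frac{485}{-56} = -56 + 112 \cdot 485 \left(- \frac{1}{56}\right) = -56 + 112 \left(- \frac{485}{56}\right) = -56 - 970 = -1026$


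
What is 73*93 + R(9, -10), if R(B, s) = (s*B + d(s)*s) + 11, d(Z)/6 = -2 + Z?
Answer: 7430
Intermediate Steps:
d(Z) = -12 + 6*Z (d(Z) = 6*(-2 + Z) = -12 + 6*Z)
R(B, s) = 11 + B*s + s*(-12 + 6*s) (R(B, s) = (s*B + (-12 + 6*s)*s) + 11 = (B*s + s*(-12 + 6*s)) + 11 = 11 + B*s + s*(-12 + 6*s))
73*93 + R(9, -10) = 73*93 + (11 + 9*(-10) + 6*(-10)*(-2 - 10)) = 6789 + (11 - 90 + 6*(-10)*(-12)) = 6789 + (11 - 90 + 720) = 6789 + 641 = 7430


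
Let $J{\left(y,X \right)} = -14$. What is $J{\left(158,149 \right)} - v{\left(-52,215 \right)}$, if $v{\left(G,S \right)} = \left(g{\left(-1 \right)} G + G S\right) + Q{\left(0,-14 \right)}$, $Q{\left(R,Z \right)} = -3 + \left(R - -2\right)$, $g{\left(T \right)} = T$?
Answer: $11115$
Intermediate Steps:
$Q{\left(R,Z \right)} = -1 + R$ ($Q{\left(R,Z \right)} = -3 + \left(R + 2\right) = -3 + \left(2 + R\right) = -1 + R$)
$v{\left(G,S \right)} = -1 - G + G S$ ($v{\left(G,S \right)} = \left(- G + G S\right) + \left(-1 + 0\right) = \left(- G + G S\right) - 1 = -1 - G + G S$)
$J{\left(158,149 \right)} - v{\left(-52,215 \right)} = -14 - \left(-1 - -52 - 11180\right) = -14 - \left(-1 + 52 - 11180\right) = -14 - -11129 = -14 + 11129 = 11115$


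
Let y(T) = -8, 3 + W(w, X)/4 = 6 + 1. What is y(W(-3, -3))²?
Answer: 64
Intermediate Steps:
W(w, X) = 16 (W(w, X) = -12 + 4*(6 + 1) = -12 + 4*7 = -12 + 28 = 16)
y(W(-3, -3))² = (-8)² = 64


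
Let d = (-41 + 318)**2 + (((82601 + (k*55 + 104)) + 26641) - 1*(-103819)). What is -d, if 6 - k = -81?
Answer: -294679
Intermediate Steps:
k = 87 (k = 6 - 1*(-81) = 6 + 81 = 87)
d = 294679 (d = (-41 + 318)**2 + (((82601 + (87*55 + 104)) + 26641) - 1*(-103819)) = 277**2 + (((82601 + (4785 + 104)) + 26641) + 103819) = 76729 + (((82601 + 4889) + 26641) + 103819) = 76729 + ((87490 + 26641) + 103819) = 76729 + (114131 + 103819) = 76729 + 217950 = 294679)
-d = -1*294679 = -294679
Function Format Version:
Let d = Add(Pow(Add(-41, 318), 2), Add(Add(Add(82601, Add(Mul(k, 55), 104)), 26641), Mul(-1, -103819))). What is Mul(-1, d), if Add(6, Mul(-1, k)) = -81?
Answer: -294679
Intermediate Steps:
k = 87 (k = Add(6, Mul(-1, -81)) = Add(6, 81) = 87)
d = 294679 (d = Add(Pow(Add(-41, 318), 2), Add(Add(Add(82601, Add(Mul(87, 55), 104)), 26641), Mul(-1, -103819))) = Add(Pow(277, 2), Add(Add(Add(82601, Add(4785, 104)), 26641), 103819)) = Add(76729, Add(Add(Add(82601, 4889), 26641), 103819)) = Add(76729, Add(Add(87490, 26641), 103819)) = Add(76729, Add(114131, 103819)) = Add(76729, 217950) = 294679)
Mul(-1, d) = Mul(-1, 294679) = -294679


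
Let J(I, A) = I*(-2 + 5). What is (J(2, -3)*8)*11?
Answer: 528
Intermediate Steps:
J(I, A) = 3*I (J(I, A) = I*3 = 3*I)
(J(2, -3)*8)*11 = ((3*2)*8)*11 = (6*8)*11 = 48*11 = 528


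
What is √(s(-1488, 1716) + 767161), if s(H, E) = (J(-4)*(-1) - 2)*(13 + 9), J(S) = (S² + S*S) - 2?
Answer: √766457 ≈ 875.48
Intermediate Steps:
J(S) = -2 + 2*S² (J(S) = (S² + S²) - 2 = 2*S² - 2 = -2 + 2*S²)
s(H, E) = -704 (s(H, E) = ((-2 + 2*(-4)²)*(-1) - 2)*(13 + 9) = ((-2 + 2*16)*(-1) - 2)*22 = ((-2 + 32)*(-1) - 2)*22 = (30*(-1) - 2)*22 = (-30 - 2)*22 = -32*22 = -704)
√(s(-1488, 1716) + 767161) = √(-704 + 767161) = √766457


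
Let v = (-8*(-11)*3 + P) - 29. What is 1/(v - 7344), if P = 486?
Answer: -1/6623 ≈ -0.00015099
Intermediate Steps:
v = 721 (v = (-8*(-11)*3 + 486) - 29 = (88*3 + 486) - 29 = (264 + 486) - 29 = 750 - 29 = 721)
1/(v - 7344) = 1/(721 - 7344) = 1/(-6623) = -1/6623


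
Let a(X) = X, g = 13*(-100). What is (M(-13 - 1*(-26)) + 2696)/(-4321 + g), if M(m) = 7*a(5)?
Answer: -2731/5621 ≈ -0.48586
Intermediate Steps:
g = -1300
M(m) = 35 (M(m) = 7*5 = 35)
(M(-13 - 1*(-26)) + 2696)/(-4321 + g) = (35 + 2696)/(-4321 - 1300) = 2731/(-5621) = 2731*(-1/5621) = -2731/5621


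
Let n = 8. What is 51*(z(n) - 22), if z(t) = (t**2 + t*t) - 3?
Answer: 5253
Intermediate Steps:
z(t) = -3 + 2*t**2 (z(t) = (t**2 + t**2) - 3 = 2*t**2 - 3 = -3 + 2*t**2)
51*(z(n) - 22) = 51*((-3 + 2*8**2) - 22) = 51*((-3 + 2*64) - 22) = 51*((-3 + 128) - 22) = 51*(125 - 22) = 51*103 = 5253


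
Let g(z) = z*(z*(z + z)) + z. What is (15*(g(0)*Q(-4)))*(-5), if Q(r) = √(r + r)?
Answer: 0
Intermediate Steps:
Q(r) = √2*√r (Q(r) = √(2*r) = √2*√r)
g(z) = z + 2*z³ (g(z) = z*(z*(2*z)) + z = z*(2*z²) + z = 2*z³ + z = z + 2*z³)
(15*(g(0)*Q(-4)))*(-5) = (15*((0 + 2*0³)*(√2*√(-4))))*(-5) = (15*((0 + 2*0)*(√2*(2*I))))*(-5) = (15*((0 + 0)*(2*I*√2)))*(-5) = (15*(0*(2*I*√2)))*(-5) = (15*0)*(-5) = 0*(-5) = 0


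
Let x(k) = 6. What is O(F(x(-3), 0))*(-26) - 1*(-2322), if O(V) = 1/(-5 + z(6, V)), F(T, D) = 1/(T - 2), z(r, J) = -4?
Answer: 20924/9 ≈ 2324.9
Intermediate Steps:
F(T, D) = 1/(-2 + T)
O(V) = -⅑ (O(V) = 1/(-5 - 4) = 1/(-9) = -⅑)
O(F(x(-3), 0))*(-26) - 1*(-2322) = -⅑*(-26) - 1*(-2322) = 26/9 + 2322 = 20924/9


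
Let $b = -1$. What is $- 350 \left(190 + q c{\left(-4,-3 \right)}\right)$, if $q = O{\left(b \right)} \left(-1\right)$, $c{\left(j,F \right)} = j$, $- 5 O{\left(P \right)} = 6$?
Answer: $-64820$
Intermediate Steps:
$O{\left(P \right)} = - \frac{6}{5}$ ($O{\left(P \right)} = \left(- \frac{1}{5}\right) 6 = - \frac{6}{5}$)
$q = \frac{6}{5}$ ($q = \left(- \frac{6}{5}\right) \left(-1\right) = \frac{6}{5} \approx 1.2$)
$- 350 \left(190 + q c{\left(-4,-3 \right)}\right) = - 350 \left(190 + \frac{6}{5} \left(-4\right)\right) = - 350 \left(190 - \frac{24}{5}\right) = \left(-350\right) \frac{926}{5} = -64820$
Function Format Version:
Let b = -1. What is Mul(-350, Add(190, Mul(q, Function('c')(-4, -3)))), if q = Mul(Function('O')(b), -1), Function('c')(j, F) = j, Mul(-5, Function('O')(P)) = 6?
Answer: -64820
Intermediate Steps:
Function('O')(P) = Rational(-6, 5) (Function('O')(P) = Mul(Rational(-1, 5), 6) = Rational(-6, 5))
q = Rational(6, 5) (q = Mul(Rational(-6, 5), -1) = Rational(6, 5) ≈ 1.2000)
Mul(-350, Add(190, Mul(q, Function('c')(-4, -3)))) = Mul(-350, Add(190, Mul(Rational(6, 5), -4))) = Mul(-350, Add(190, Rational(-24, 5))) = Mul(-350, Rational(926, 5)) = -64820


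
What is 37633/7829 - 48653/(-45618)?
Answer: 2097646531/357143322 ≈ 5.8734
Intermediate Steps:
37633/7829 - 48653/(-45618) = 37633*(1/7829) - 48653*(-1/45618) = 37633/7829 + 48653/45618 = 2097646531/357143322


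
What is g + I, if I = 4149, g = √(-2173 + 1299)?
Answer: 4149 + I*√874 ≈ 4149.0 + 29.563*I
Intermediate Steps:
g = I*√874 (g = √(-874) = I*√874 ≈ 29.563*I)
g + I = I*√874 + 4149 = 4149 + I*√874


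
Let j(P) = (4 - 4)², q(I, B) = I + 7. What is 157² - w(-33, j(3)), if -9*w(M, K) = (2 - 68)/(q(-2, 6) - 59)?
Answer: 1996580/81 ≈ 24649.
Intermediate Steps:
q(I, B) = 7 + I
j(P) = 0 (j(P) = 0² = 0)
w(M, K) = -11/81 (w(M, K) = -(2 - 68)/(9*((7 - 2) - 59)) = -(-22)/(3*(5 - 59)) = -(-22)/(3*(-54)) = -(-22)*(-1)/(3*54) = -⅑*11/9 = -11/81)
157² - w(-33, j(3)) = 157² - 1*(-11/81) = 24649 + 11/81 = 1996580/81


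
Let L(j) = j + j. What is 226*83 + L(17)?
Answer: 18792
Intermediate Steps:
L(j) = 2*j
226*83 + L(17) = 226*83 + 2*17 = 18758 + 34 = 18792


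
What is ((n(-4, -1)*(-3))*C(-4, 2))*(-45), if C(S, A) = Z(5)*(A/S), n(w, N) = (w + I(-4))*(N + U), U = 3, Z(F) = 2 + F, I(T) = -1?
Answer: 4725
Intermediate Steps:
n(w, N) = (-1 + w)*(3 + N) (n(w, N) = (w - 1)*(N + 3) = (-1 + w)*(3 + N))
C(S, A) = 7*A/S (C(S, A) = (2 + 5)*(A/S) = 7*(A/S) = 7*A/S)
((n(-4, -1)*(-3))*C(-4, 2))*(-45) = (((-3 - 1*(-1) + 3*(-4) - 1*(-4))*(-3))*(7*2/(-4)))*(-45) = (((-3 + 1 - 12 + 4)*(-3))*(7*2*(-¼)))*(-45) = (-10*(-3)*(-7/2))*(-45) = (30*(-7/2))*(-45) = -105*(-45) = 4725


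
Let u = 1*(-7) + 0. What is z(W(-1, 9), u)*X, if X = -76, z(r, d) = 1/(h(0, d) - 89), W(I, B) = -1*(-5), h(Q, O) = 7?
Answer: 38/41 ≈ 0.92683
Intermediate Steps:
u = -7 (u = -7 + 0 = -7)
W(I, B) = 5
z(r, d) = -1/82 (z(r, d) = 1/(7 - 89) = 1/(-82) = -1/82)
z(W(-1, 9), u)*X = -1/82*(-76) = 38/41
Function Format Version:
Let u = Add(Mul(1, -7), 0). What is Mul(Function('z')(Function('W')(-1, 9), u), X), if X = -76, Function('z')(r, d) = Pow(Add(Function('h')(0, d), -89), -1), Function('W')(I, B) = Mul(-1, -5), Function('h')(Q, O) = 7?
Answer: Rational(38, 41) ≈ 0.92683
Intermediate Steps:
u = -7 (u = Add(-7, 0) = -7)
Function('W')(I, B) = 5
Function('z')(r, d) = Rational(-1, 82) (Function('z')(r, d) = Pow(Add(7, -89), -1) = Pow(-82, -1) = Rational(-1, 82))
Mul(Function('z')(Function('W')(-1, 9), u), X) = Mul(Rational(-1, 82), -76) = Rational(38, 41)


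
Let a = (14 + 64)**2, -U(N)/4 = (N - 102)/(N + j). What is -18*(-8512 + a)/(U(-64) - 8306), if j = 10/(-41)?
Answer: -28779084/5476307 ≈ -5.2552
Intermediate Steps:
j = -10/41 (j = 10*(-1/41) = -10/41 ≈ -0.24390)
U(N) = -4*(-102 + N)/(-10/41 + N) (U(N) = -4*(N - 102)/(N - 10/41) = -4*(-102 + N)/(-10/41 + N))
a = 6084 (a = 78**2 = 6084)
-18*(-8512 + a)/(U(-64) - 8306) = -18*(-8512 + 6084)/(164*(102 - 1*(-64))/(-10 + 41*(-64)) - 8306) = -(-43704)/(164*(102 + 64)/(-10 - 2624) - 8306) = -(-43704)/(164*166/(-2634) - 8306) = -(-43704)/(164*(-1/2634)*166 - 8306) = -(-43704)/(-13612/1317 - 8306) = -(-43704)/(-10952614/1317) = -(-43704)*(-1317)/10952614 = -18*1598838/5476307 = -28779084/5476307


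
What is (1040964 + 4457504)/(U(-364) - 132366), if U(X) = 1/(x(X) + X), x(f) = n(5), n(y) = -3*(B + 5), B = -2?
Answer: -2050928564/49372519 ≈ -41.540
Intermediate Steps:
n(y) = -9 (n(y) = -3*(-2 + 5) = -3*3 = -9)
x(f) = -9
U(X) = 1/(-9 + X)
(1040964 + 4457504)/(U(-364) - 132366) = (1040964 + 4457504)/(1/(-9 - 364) - 132366) = 5498468/(1/(-373) - 132366) = 5498468/(-1/373 - 132366) = 5498468/(-49372519/373) = 5498468*(-373/49372519) = -2050928564/49372519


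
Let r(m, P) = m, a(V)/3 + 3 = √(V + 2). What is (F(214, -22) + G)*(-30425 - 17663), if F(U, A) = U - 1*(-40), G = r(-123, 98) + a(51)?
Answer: -5866736 - 144264*√53 ≈ -6.9170e+6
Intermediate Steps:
a(V) = -9 + 3*√(2 + V) (a(V) = -9 + 3*√(V + 2) = -9 + 3*√(2 + V))
G = -132 + 3*√53 (G = -123 + (-9 + 3*√(2 + 51)) = -123 + (-9 + 3*√53) = -132 + 3*√53 ≈ -110.16)
F(U, A) = 40 + U (F(U, A) = U + 40 = 40 + U)
(F(214, -22) + G)*(-30425 - 17663) = ((40 + 214) + (-132 + 3*√53))*(-30425 - 17663) = (254 + (-132 + 3*√53))*(-48088) = (122 + 3*√53)*(-48088) = -5866736 - 144264*√53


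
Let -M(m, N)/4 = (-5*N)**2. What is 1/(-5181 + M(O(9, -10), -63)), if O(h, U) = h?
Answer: -1/402081 ≈ -2.4871e-6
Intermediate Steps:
M(m, N) = -100*N**2 (M(m, N) = -4*25*N**2 = -100*N**2)
1/(-5181 + M(O(9, -10), -63)) = 1/(-5181 - 100*(-63)**2) = 1/(-5181 - 100*3969) = 1/(-5181 - 396900) = 1/(-402081) = -1/402081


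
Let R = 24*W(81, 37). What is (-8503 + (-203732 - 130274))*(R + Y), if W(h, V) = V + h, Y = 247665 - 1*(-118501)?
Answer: -126385135982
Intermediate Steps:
Y = 366166 (Y = 247665 + 118501 = 366166)
R = 2832 (R = 24*(37 + 81) = 24*118 = 2832)
(-8503 + (-203732 - 130274))*(R + Y) = (-8503 + (-203732 - 130274))*(2832 + 366166) = (-8503 - 334006)*368998 = -342509*368998 = -126385135982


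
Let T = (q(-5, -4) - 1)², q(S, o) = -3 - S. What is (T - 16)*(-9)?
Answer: 135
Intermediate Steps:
T = 1 (T = ((-3 - 1*(-5)) - 1)² = ((-3 + 5) - 1)² = (2 - 1)² = 1² = 1)
(T - 16)*(-9) = (1 - 16)*(-9) = -15*(-9) = 135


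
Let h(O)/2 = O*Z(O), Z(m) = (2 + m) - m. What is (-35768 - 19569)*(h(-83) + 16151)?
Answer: -875376003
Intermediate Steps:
Z(m) = 2
h(O) = 4*O (h(O) = 2*(O*2) = 2*(2*O) = 4*O)
(-35768 - 19569)*(h(-83) + 16151) = (-35768 - 19569)*(4*(-83) + 16151) = -55337*(-332 + 16151) = -55337*15819 = -875376003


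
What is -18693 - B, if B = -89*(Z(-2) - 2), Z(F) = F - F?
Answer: -18871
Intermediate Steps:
Z(F) = 0
B = 178 (B = -89*(0 - 2) = -89*(-2) = 178)
-18693 - B = -18693 - 1*178 = -18693 - 178 = -18871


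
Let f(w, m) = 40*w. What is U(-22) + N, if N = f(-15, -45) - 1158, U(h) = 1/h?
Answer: -38677/22 ≈ -1758.0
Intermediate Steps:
N = -1758 (N = 40*(-15) - 1158 = -600 - 1158 = -1758)
U(-22) + N = 1/(-22) - 1758 = -1/22 - 1758 = -38677/22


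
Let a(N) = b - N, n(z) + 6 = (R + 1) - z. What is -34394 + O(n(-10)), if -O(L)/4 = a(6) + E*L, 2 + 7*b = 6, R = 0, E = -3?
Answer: -240186/7 ≈ -34312.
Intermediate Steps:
b = 4/7 (b = -2/7 + (⅐)*6 = -2/7 + 6/7 = 4/7 ≈ 0.57143)
n(z) = -5 - z (n(z) = -6 + ((0 + 1) - z) = -6 + (1 - z) = -5 - z)
a(N) = 4/7 - N
O(L) = 152/7 + 12*L (O(L) = -4*((4/7 - 1*6) - 3*L) = -4*((4/7 - 6) - 3*L) = -4*(-38/7 - 3*L) = 152/7 + 12*L)
-34394 + O(n(-10)) = -34394 + (152/7 + 12*(-5 - 1*(-10))) = -34394 + (152/7 + 12*(-5 + 10)) = -34394 + (152/7 + 12*5) = -34394 + (152/7 + 60) = -34394 + 572/7 = -240186/7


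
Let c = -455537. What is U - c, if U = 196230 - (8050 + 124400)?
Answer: 519317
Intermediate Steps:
U = 63780 (U = 196230 - 1*132450 = 196230 - 132450 = 63780)
U - c = 63780 - 1*(-455537) = 63780 + 455537 = 519317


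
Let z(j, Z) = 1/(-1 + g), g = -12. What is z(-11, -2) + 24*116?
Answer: 36191/13 ≈ 2783.9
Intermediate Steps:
z(j, Z) = -1/13 (z(j, Z) = 1/(-1 - 12) = 1/(-13) = -1/13)
z(-11, -2) + 24*116 = -1/13 + 24*116 = -1/13 + 2784 = 36191/13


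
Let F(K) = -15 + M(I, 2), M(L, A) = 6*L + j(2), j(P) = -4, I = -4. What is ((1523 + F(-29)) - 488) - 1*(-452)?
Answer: 1444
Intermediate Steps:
M(L, A) = -4 + 6*L (M(L, A) = 6*L - 4 = -4 + 6*L)
F(K) = -43 (F(K) = -15 + (-4 + 6*(-4)) = -15 + (-4 - 24) = -15 - 28 = -43)
((1523 + F(-29)) - 488) - 1*(-452) = ((1523 - 43) - 488) - 1*(-452) = (1480 - 488) + 452 = 992 + 452 = 1444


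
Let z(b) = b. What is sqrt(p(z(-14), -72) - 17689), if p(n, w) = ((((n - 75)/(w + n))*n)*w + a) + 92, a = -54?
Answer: I*sqrt(30707891)/43 ≈ 128.87*I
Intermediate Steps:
p(n, w) = 38 + n*w*(-75 + n)/(n + w) (p(n, w) = ((((n - 75)/(w + n))*n)*w - 54) + 92 = ((((-75 + n)/(n + w))*n)*w - 54) + 92 = ((n*(-75 + n)/(n + w))*w - 54) + 92 = (n*w*(-75 + n)/(n + w) - 54) + 92 = (-54 + n*w*(-75 + n)/(n + w)) + 92 = 38 + n*w*(-75 + n)/(n + w))
sqrt(p(z(-14), -72) - 17689) = sqrt((38*(-14) + 38*(-72) - 72*(-14)**2 - 75*(-14)*(-72))/(-14 - 72) - 17689) = sqrt((-532 - 2736 - 72*196 - 75600)/(-86) - 17689) = sqrt(-(-532 - 2736 - 14112 - 75600)/86 - 17689) = sqrt(-1/86*(-92980) - 17689) = sqrt(46490/43 - 17689) = sqrt(-714137/43) = I*sqrt(30707891)/43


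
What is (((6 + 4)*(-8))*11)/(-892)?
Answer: 220/223 ≈ 0.98655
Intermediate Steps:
(((6 + 4)*(-8))*11)/(-892) = ((10*(-8))*11)*(-1/892) = -80*11*(-1/892) = -880*(-1/892) = 220/223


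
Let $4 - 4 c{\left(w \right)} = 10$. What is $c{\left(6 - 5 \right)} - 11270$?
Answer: $- \frac{22543}{2} \approx -11272.0$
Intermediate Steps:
$c{\left(w \right)} = - \frac{3}{2}$ ($c{\left(w \right)} = 1 - \frac{5}{2} = - \frac{3}{2}$)
$c{\left(6 - 5 \right)} - 11270 = - \frac{3}{2} - 11270 = - \frac{22543}{2}$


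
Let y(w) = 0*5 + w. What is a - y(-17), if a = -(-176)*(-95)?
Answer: -16703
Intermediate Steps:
y(w) = w (y(w) = 0 + w = w)
a = -16720 (a = -176*95 = -16720)
a - y(-17) = -16720 - 1*(-17) = -16720 + 17 = -16703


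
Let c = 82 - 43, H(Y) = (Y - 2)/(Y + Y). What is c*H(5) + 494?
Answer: 5057/10 ≈ 505.70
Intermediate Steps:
H(Y) = (-2 + Y)/(2*Y) (H(Y) = (-2 + Y)/((2*Y)) = (-2 + Y)*(1/(2*Y)) = (-2 + Y)/(2*Y))
c = 39
c*H(5) + 494 = 39*((1/2)*(-2 + 5)/5) + 494 = 39*((1/2)*(1/5)*3) + 494 = 39*(3/10) + 494 = 117/10 + 494 = 5057/10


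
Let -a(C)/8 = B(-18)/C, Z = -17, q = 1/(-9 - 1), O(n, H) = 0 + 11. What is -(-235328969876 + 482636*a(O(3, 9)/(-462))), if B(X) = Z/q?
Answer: 207760801556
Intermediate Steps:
O(n, H) = 11
q = -⅒ (q = 1/(-10) = -⅒ ≈ -0.10000)
B(X) = 170 (B(X) = -17/(-⅒) = -17*(-10) = 170)
a(C) = -1360/C
-(-235328969876 + 482636*a(O(3, 9)/(-462))) = -482636/(1/(-1360/(11/(-462)) - 487591)) = -482636/(1/(-1360/(11*(-1/462)) - 487591)) = -482636/(1/(-1360/(-1/42) - 487591)) = -482636/(1/(-1360*(-42) - 487591)) = -482636/(1/(57120 - 487591)) = -482636/(1/(-430471)) = -482636/(-1/430471) = -482636*(-430471) = 207760801556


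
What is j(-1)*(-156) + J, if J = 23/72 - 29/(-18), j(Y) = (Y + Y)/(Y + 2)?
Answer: 22603/72 ≈ 313.93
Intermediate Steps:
j(Y) = 2*Y/(2 + Y) (j(Y) = (2*Y)/(2 + Y) = 2*Y/(2 + Y))
J = 139/72 (J = 23*(1/72) - 29*(-1/18) = 23/72 + 29/18 = 139/72 ≈ 1.9306)
j(-1)*(-156) + J = (2*(-1)/(2 - 1))*(-156) + 139/72 = (2*(-1)/1)*(-156) + 139/72 = (2*(-1)*1)*(-156) + 139/72 = -2*(-156) + 139/72 = 312 + 139/72 = 22603/72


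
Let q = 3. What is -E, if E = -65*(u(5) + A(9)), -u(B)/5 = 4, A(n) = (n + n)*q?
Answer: 2210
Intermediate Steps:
A(n) = 6*n (A(n) = (n + n)*3 = (2*n)*3 = 6*n)
u(B) = -20 (u(B) = -5*4 = -20)
E = -2210 (E = -65*(-20 + 6*9) = -65*(-20 + 54) = -65*34 = -2210)
-E = -1*(-2210) = 2210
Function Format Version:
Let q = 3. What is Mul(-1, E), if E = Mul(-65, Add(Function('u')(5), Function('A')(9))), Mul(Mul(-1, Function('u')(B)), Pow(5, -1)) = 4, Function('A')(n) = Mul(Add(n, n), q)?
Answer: 2210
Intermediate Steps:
Function('A')(n) = Mul(6, n) (Function('A')(n) = Mul(Add(n, n), 3) = Mul(Mul(2, n), 3) = Mul(6, n))
Function('u')(B) = -20 (Function('u')(B) = Mul(-5, 4) = -20)
E = -2210 (E = Mul(-65, Add(-20, Mul(6, 9))) = Mul(-65, Add(-20, 54)) = Mul(-65, 34) = -2210)
Mul(-1, E) = Mul(-1, -2210) = 2210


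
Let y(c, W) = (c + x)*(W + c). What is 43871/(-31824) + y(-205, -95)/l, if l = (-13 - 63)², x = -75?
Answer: 151238569/11488464 ≈ 13.164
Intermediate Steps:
l = 5776 (l = (-76)² = 5776)
y(c, W) = (-75 + c)*(W + c) (y(c, W) = (c - 75)*(W + c) = (-75 + c)*(W + c))
43871/(-31824) + y(-205, -95)/l = 43871/(-31824) + ((-205)² - 75*(-95) - 75*(-205) - 95*(-205))/5776 = 43871*(-1/31824) + (42025 + 7125 + 15375 + 19475)*(1/5776) = -43871/31824 + 84000*(1/5776) = -43871/31824 + 5250/361 = 151238569/11488464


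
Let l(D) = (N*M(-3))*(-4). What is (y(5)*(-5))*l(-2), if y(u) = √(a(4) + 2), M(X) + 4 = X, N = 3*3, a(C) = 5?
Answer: -1260*√7 ≈ -3333.6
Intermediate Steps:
N = 9
M(X) = -4 + X
l(D) = 252 (l(D) = (9*(-4 - 3))*(-4) = (9*(-7))*(-4) = -63*(-4) = 252)
y(u) = √7 (y(u) = √(5 + 2) = √7)
(y(5)*(-5))*l(-2) = (√7*(-5))*252 = -5*√7*252 = -1260*√7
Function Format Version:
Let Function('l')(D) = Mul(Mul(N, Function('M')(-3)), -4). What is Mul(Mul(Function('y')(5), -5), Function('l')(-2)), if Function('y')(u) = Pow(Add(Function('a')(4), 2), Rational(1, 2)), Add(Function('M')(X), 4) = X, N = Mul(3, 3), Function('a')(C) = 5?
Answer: Mul(-1260, Pow(7, Rational(1, 2))) ≈ -3333.6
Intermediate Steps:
N = 9
Function('M')(X) = Add(-4, X)
Function('l')(D) = 252 (Function('l')(D) = Mul(Mul(9, Add(-4, -3)), -4) = Mul(Mul(9, -7), -4) = Mul(-63, -4) = 252)
Function('y')(u) = Pow(7, Rational(1, 2)) (Function('y')(u) = Pow(Add(5, 2), Rational(1, 2)) = Pow(7, Rational(1, 2)))
Mul(Mul(Function('y')(5), -5), Function('l')(-2)) = Mul(Mul(Pow(7, Rational(1, 2)), -5), 252) = Mul(Mul(-5, Pow(7, Rational(1, 2))), 252) = Mul(-1260, Pow(7, Rational(1, 2)))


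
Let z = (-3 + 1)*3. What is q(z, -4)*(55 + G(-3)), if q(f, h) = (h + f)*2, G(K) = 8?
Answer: -1260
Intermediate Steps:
z = -6 (z = -2*3 = -6)
q(f, h) = 2*f + 2*h (q(f, h) = (f + h)*2 = 2*f + 2*h)
q(z, -4)*(55 + G(-3)) = (2*(-6) + 2*(-4))*(55 + 8) = (-12 - 8)*63 = -20*63 = -1260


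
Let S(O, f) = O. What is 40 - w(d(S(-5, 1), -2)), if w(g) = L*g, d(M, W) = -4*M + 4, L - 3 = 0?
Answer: -32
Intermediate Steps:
L = 3 (L = 3 + 0 = 3)
d(M, W) = 4 - 4*M
w(g) = 3*g
40 - w(d(S(-5, 1), -2)) = 40 - 3*(4 - 4*(-5)) = 40 - 3*(4 + 20) = 40 - 3*24 = 40 - 1*72 = 40 - 72 = -32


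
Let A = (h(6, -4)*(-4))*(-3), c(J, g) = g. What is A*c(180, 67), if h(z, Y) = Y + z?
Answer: 1608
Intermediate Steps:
A = 24 (A = ((-4 + 6)*(-4))*(-3) = (2*(-4))*(-3) = -8*(-3) = 24)
A*c(180, 67) = 24*67 = 1608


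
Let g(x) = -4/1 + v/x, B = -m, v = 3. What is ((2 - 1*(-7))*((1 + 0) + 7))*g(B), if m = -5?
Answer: -1224/5 ≈ -244.80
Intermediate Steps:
B = 5 (B = -1*(-5) = 5)
g(x) = -4 + 3/x (g(x) = -4/1 + 3/x = -4*1 + 3/x = -4 + 3/x)
((2 - 1*(-7))*((1 + 0) + 7))*g(B) = ((2 - 1*(-7))*((1 + 0) + 7))*(-4 + 3/5) = ((2 + 7)*(1 + 7))*(-4 + 3*(1/5)) = (9*8)*(-4 + 3/5) = 72*(-17/5) = -1224/5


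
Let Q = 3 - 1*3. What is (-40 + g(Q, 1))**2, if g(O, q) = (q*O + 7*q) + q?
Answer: 1024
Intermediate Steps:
Q = 0 (Q = 3 - 3 = 0)
g(O, q) = 8*q + O*q (g(O, q) = (O*q + 7*q) + q = (7*q + O*q) + q = 8*q + O*q)
(-40 + g(Q, 1))**2 = (-40 + 1*(8 + 0))**2 = (-40 + 1*8)**2 = (-40 + 8)**2 = (-32)**2 = 1024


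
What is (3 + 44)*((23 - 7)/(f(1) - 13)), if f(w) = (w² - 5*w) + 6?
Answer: -752/11 ≈ -68.364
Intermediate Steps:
f(w) = 6 + w² - 5*w
(3 + 44)*((23 - 7)/(f(1) - 13)) = (3 + 44)*((23 - 7)/((6 + 1² - 5*1) - 13)) = 47*(16/((6 + 1 - 5) - 13)) = 47*(16/(2 - 13)) = 47*(16/(-11)) = 47*(16*(-1/11)) = 47*(-16/11) = -752/11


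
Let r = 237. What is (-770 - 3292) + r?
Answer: -3825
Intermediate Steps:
(-770 - 3292) + r = (-770 - 3292) + 237 = -4062 + 237 = -3825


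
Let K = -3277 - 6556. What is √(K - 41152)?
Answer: 3*I*√5665 ≈ 225.8*I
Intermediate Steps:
K = -9833
√(K - 41152) = √(-9833 - 41152) = √(-50985) = 3*I*√5665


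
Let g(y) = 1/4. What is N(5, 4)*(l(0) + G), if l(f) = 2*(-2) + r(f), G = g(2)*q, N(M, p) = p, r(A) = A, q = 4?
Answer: -12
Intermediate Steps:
g(y) = 1/4
G = 1 (G = (1/4)*4 = 1)
l(f) = -4 + f (l(f) = 2*(-2) + f = -4 + f)
N(5, 4)*(l(0) + G) = 4*((-4 + 0) + 1) = 4*(-4 + 1) = 4*(-3) = -12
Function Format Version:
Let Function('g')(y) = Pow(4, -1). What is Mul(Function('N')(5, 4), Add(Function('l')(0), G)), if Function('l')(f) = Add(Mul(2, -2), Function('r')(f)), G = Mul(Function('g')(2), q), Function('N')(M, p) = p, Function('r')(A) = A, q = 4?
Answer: -12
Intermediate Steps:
Function('g')(y) = Rational(1, 4)
G = 1 (G = Mul(Rational(1, 4), 4) = 1)
Function('l')(f) = Add(-4, f) (Function('l')(f) = Add(Mul(2, -2), f) = Add(-4, f))
Mul(Function('N')(5, 4), Add(Function('l')(0), G)) = Mul(4, Add(Add(-4, 0), 1)) = Mul(4, Add(-4, 1)) = Mul(4, -3) = -12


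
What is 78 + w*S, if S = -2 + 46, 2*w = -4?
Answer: -10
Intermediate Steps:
w = -2 (w = (½)*(-4) = -2)
S = 44
78 + w*S = 78 - 2*44 = 78 - 88 = -10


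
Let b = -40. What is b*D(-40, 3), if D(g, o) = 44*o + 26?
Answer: -6320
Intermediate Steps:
D(g, o) = 26 + 44*o
b*D(-40, 3) = -40*(26 + 44*3) = -40*(26 + 132) = -40*158 = -6320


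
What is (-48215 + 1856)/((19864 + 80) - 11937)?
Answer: -909/157 ≈ -5.7898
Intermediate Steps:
(-48215 + 1856)/((19864 + 80) - 11937) = -46359/(19944 - 11937) = -46359/8007 = -46359*1/8007 = -909/157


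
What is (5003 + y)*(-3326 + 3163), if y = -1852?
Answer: -513613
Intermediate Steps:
(5003 + y)*(-3326 + 3163) = (5003 - 1852)*(-3326 + 3163) = 3151*(-163) = -513613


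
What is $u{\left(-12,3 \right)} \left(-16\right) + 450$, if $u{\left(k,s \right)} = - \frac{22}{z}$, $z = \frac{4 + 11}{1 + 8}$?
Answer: $\frac{3306}{5} \approx 661.2$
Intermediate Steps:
$z = \frac{5}{3}$ ($z = \frac{15}{9} = 15 \cdot \frac{1}{9} = \frac{5}{3} \approx 1.6667$)
$u{\left(k,s \right)} = - \frac{66}{5}$ ($u{\left(k,s \right)} = - \frac{22}{\frac{5}{3}} = \left(-22\right) \frac{3}{5} = - \frac{66}{5}$)
$u{\left(-12,3 \right)} \left(-16\right) + 450 = \left(- \frac{66}{5}\right) \left(-16\right) + 450 = \frac{1056}{5} + 450 = \frac{3306}{5}$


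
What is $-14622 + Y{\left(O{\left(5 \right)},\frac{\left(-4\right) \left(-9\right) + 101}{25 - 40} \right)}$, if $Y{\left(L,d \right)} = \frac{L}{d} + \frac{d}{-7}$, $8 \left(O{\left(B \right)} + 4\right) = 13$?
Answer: $- \frac{1682519683}{115080} \approx -14620.0$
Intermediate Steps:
$O{\left(B \right)} = - \frac{19}{8}$ ($O{\left(B \right)} = -4 + \frac{1}{8} \cdot 13 = -4 + \frac{13}{8} = - \frac{19}{8}$)
$Y{\left(L,d \right)} = - \frac{d}{7} + \frac{L}{d}$ ($Y{\left(L,d \right)} = \frac{L}{d} + d \left(- \frac{1}{7}\right) = \frac{L}{d} - \frac{d}{7} = - \frac{d}{7} + \frac{L}{d}$)
$-14622 + Y{\left(O{\left(5 \right)},\frac{\left(-4\right) \left(-9\right) + 101}{25 - 40} \right)} = -14622 - \left(\frac{19 \frac{25 - 40}{\left(-4\right) \left(-9\right) + 101}}{8} + \frac{\left(-4\right) \left(-9\right) + 101}{7 \left(25 - 40\right)}\right) = -14622 - \left(\frac{19 \left(- \frac{15}{36 + 101}\right)}{8} + \frac{36 + 101}{7 \left(-15\right)}\right) = -14622 - \left(- \frac{285}{1096} + \frac{1}{7} \cdot 137 \left(- \frac{1}{15}\right)\right) = -14622 - \left(- \frac{137}{105} + \frac{19}{8 \left(- \frac{137}{15}\right)}\right) = -14622 + \left(\frac{137}{105} - - \frac{285}{1096}\right) = -14622 + \left(\frac{137}{105} + \frac{285}{1096}\right) = -14622 + \frac{180077}{115080} = - \frac{1682519683}{115080}$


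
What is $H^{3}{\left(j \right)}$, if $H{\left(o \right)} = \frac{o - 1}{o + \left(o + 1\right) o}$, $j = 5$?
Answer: $\frac{64}{42875} \approx 0.0014927$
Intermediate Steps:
$H{\left(o \right)} = \frac{-1 + o}{o + o \left(1 + o\right)}$ ($H{\left(o \right)} = \frac{-1 + o}{o + \left(1 + o\right) o} = \frac{-1 + o}{o + o \left(1 + o\right)}$)
$H^{3}{\left(j \right)} = \left(\frac{-1 + 5}{5 \left(2 + 5\right)}\right)^{3} = \left(\frac{1}{5} \cdot \frac{1}{7} \cdot 4\right)^{3} = \left(\frac{4}{35}\right)^{3} = \frac{64}{42875}$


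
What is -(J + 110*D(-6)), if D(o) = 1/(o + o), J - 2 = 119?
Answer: -671/6 ≈ -111.83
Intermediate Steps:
J = 121 (J = 2 + 119 = 121)
D(o) = 1/(2*o)
-(J + 110*D(-6)) = -(121 + 110*((1/2)/(-6))) = -(121 + 110*((1/2)*(-1/6))) = -(121 + 110*(-1/12)) = -(121 - 55/6) = -1*671/6 = -671/6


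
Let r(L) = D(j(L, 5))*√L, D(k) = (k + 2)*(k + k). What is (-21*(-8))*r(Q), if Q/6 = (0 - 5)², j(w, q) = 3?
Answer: 25200*√6 ≈ 61727.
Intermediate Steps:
Q = 150 (Q = 6*(0 - 5)² = 6*(-5)² = 6*25 = 150)
D(k) = 2*k*(2 + k) (D(k) = (2 + k)*(2*k) = 2*k*(2 + k))
r(L) = 30*√L (r(L) = (2*3*(2 + 3))*√L = (2*3*5)*√L = 30*√L)
(-21*(-8))*r(Q) = (-21*(-8))*(30*√150) = 168*(30*(5*√6)) = 168*(150*√6) = 25200*√6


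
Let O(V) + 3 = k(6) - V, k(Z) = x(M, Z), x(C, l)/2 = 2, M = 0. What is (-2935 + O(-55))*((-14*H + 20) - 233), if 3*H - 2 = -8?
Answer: 532615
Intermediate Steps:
H = -2 (H = ⅔ + (⅓)*(-8) = ⅔ - 8/3 = -2)
x(C, l) = 4 (x(C, l) = 2*2 = 4)
k(Z) = 4
O(V) = 1 - V (O(V) = -3 + (4 - V) = 1 - V)
(-2935 + O(-55))*((-14*H + 20) - 233) = (-2935 + (1 - 1*(-55)))*((-14*(-2) + 20) - 233) = (-2935 + (1 + 55))*((28 + 20) - 233) = (-2935 + 56)*(48 - 233) = -2879*(-185) = 532615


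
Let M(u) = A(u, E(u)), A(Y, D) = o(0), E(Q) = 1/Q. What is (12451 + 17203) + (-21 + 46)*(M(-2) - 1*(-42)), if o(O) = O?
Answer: 30704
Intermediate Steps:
A(Y, D) = 0
M(u) = 0
(12451 + 17203) + (-21 + 46)*(M(-2) - 1*(-42)) = (12451 + 17203) + (-21 + 46)*(0 - 1*(-42)) = 29654 + 25*(0 + 42) = 29654 + 25*42 = 29654 + 1050 = 30704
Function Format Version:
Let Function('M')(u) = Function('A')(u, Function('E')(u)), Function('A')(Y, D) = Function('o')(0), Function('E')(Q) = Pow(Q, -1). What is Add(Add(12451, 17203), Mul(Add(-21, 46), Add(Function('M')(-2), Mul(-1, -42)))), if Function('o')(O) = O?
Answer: 30704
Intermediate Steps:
Function('A')(Y, D) = 0
Function('M')(u) = 0
Add(Add(12451, 17203), Mul(Add(-21, 46), Add(Function('M')(-2), Mul(-1, -42)))) = Add(Add(12451, 17203), Mul(Add(-21, 46), Add(0, Mul(-1, -42)))) = Add(29654, Mul(25, Add(0, 42))) = Add(29654, Mul(25, 42)) = Add(29654, 1050) = 30704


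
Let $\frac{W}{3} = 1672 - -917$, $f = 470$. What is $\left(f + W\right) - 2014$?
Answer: $6223$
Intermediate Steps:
$W = 7767$ ($W = 3 \left(1672 - -917\right) = 3 \left(1672 + 917\right) = 3 \cdot 2589 = 7767$)
$\left(f + W\right) - 2014 = \left(470 + 7767\right) - 2014 = 8237 - 2014 = 6223$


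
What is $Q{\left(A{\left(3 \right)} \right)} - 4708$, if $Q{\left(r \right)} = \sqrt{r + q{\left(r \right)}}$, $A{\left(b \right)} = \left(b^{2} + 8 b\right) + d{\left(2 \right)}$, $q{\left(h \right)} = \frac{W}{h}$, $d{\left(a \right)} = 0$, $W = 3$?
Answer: $-4708 + \frac{2 \sqrt{1001}}{11} \approx -4702.3$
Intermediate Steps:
$q{\left(h \right)} = \frac{3}{h}$
$A{\left(b \right)} = b^{2} + 8 b$ ($A{\left(b \right)} = \left(b^{2} + 8 b\right) + 0 = b^{2} + 8 b$)
$Q{\left(r \right)} = \sqrt{r + \frac{3}{r}}$
$Q{\left(A{\left(3 \right)} \right)} - 4708 = \sqrt{3 \left(8 + 3\right) + \frac{3}{3 \left(8 + 3\right)}} - 4708 = \sqrt{3 \cdot 11 + \frac{3}{3 \cdot 11}} - 4708 = \sqrt{33 + \frac{3}{33}} - 4708 = \sqrt{33 + 3 \cdot \frac{1}{33}} - 4708 = \sqrt{33 + \frac{1}{11}} - 4708 = \sqrt{\frac{364}{11}} - 4708 = \frac{2 \sqrt{1001}}{11} - 4708 = -4708 + \frac{2 \sqrt{1001}}{11}$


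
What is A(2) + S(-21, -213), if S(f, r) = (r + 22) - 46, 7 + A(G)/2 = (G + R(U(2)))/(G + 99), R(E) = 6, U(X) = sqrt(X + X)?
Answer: -25335/101 ≈ -250.84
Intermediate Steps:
U(X) = sqrt(2)*sqrt(X) (U(X) = sqrt(2*X) = sqrt(2)*sqrt(X))
A(G) = -14 + 2*(6 + G)/(99 + G) (A(G) = -14 + 2*((G + 6)/(G + 99)) = -14 + 2*((6 + G)/(99 + G)) = -14 + 2*(6 + G)/(99 + G))
S(f, r) = -24 + r (S(f, r) = (22 + r) - 46 = -24 + r)
A(2) + S(-21, -213) = 6*(-229 - 2*2)/(99 + 2) + (-24 - 213) = 6*(-229 - 4)/101 - 237 = 6*(1/101)*(-233) - 237 = -1398/101 - 237 = -25335/101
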